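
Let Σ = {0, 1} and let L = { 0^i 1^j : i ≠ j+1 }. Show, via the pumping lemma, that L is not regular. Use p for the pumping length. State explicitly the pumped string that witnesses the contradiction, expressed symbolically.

Suppose for contradiction that L is regular, and let p be the pumping length.
Choose w = 0^p 1^{p+p!-1}. Since p ≠ (p+p!-1)+1 = p+p!, w ∈ L; and |w| ≥ p.
By the pumping lemma, w = xyz with |xy| ≤ p and |y| ≥ 1.
Because |xy| ≤ p and w begins with p copies of 0, we have y = 0^k with 1 ≤ k ≤ p.
Since 1 ≤ k ≤ p, k divides p!; set t = 1 + p!/k. Then xy^t z has p + (p!/k)·k = p + p! copies of 0. Now the 0-count is p+p! and (1-count)+1 = (p+p!-1)+1 = p+p!, so i ≠ j+1 fails. So xy^t z = 0^{p+p!} 1^{p+p!-1} ∉ L.
Contradiction. Therefore L is not regular.

0^{p+p!} 1^{p+p!-1}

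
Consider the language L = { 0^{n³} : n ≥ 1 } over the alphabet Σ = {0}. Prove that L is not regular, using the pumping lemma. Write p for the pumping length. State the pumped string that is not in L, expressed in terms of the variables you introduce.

Assume L is regular; let p be its pumping constant.
Take w = 0^{p³} ∈ L with |w| = p³ ≥ p.
By the pumping lemma, w = xyz with |xy| ≤ p and |y| > 0.
Then y = 0^k for some k with 1 ≤ k ≤ p.
Pump with i = 2: xy^2z = 0^{p³+k}. Since 1 ≤ k ≤ p, p³ < p³+k ≤ p³+p < p³+3p²+3p+1 = (p+1)³, so p³+k is not a perfect cube. So xy^2z ∉ L.
This is a contradiction; hence L is not regular.

0^{p³+k}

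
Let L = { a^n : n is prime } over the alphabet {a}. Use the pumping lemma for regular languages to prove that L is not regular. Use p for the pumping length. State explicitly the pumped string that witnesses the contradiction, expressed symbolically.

Assume L is regular; let p be its pumping constant.
Let q be a prime with q ≥ p+2 (infinitely many primes exist), and take w = a^q ∈ L with |w| = q ≥ p.
Write w = xyz as guaranteed by the lemma, with |xy| ≤ p and |y| ≥ 1.
Then y = a^k for some k with 1 ≤ k ≤ p.
Since 1 ≤ k ≤ p, |xz| = q-k. Pump with i = q+1: |xy^{q+1}z| = (q-k)+(q+1)k = q+qk = q(1+k), which is composite (both factors ≥ 2). So xy^{q+1}z = a^{q(1+k)} ∉ L.
Contradiction. Therefore L is not regular.

a^{q(1+k)}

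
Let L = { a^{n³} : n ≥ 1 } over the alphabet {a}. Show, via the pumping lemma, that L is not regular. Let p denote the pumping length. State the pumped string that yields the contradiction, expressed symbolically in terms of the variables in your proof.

a^{p³+k}

Toward a contradiction, assume L is regular with pumping length p.
Take w = a^{p³} ∈ L with |w| = p³ ≥ p.
Write w = xyz as guaranteed by the lemma, with |xy| ≤ p and |y| ≥ 1.
Then y = a^k for some k with 1 ≤ k ≤ p.
Pump with i = 2: xy^2z = a^{p³+k}. Since 1 ≤ k ≤ p, p³ < p³+k ≤ p³+p < p³+3p²+3p+1 = (p+1)³, so p³+k is not a perfect cube. So xy^2z ∉ L.
This is a contradiction; hence L is not regular.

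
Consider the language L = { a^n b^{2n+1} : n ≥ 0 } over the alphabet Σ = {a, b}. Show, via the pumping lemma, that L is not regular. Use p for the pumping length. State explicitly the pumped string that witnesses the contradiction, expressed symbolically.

Assume L is regular. Let p be the pumping length given by the pumping lemma.
Choose w = a^p b^{2p+1}, which is in L with |w| = 3p+1 ≥ p.
The pumping lemma gives a decomposition w = xyz where |xy| ≤ p and y is nonempty.
Since the first p symbols of w are all a's and |xy| ≤ p, y lies entirely in the leading a-block: y = a^k for some k with 1 ≤ k ≤ p.
Pump with i = 2: xy^2z = a^{p+k} b^{2p+1}. For this to lie in L we would need 2p+1 = 2(p+k)+1, which forces k = 0. But k ≥ 1, so xy^2z ∉ L.
This contradicts the pumping lemma, so L is not regular.

a^{p+k} b^{2p+1}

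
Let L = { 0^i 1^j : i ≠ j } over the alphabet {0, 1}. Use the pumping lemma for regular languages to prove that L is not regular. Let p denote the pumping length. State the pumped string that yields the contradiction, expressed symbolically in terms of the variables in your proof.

Assume L is regular. Let p be the pumping length given by the pumping lemma.
Choose w = 0^p 1^{p+p!}. Since p ≠ p+p!, w ∈ L; and |w| ≥ p.
The pumping lemma gives a decomposition w = xyz where |xy| ≤ p and y is nonempty.
Because |xy| ≤ p and w begins with p copies of 0, we have y = 0^k with 1 ≤ k ≤ p.
Since 1 ≤ k ≤ p, k divides p!; set t = 1 + p!/k. Then xy^t z has p + (p!/k)·k = p + p! copies of 0. Now the 0-count equals the 1-count, so i ≠ j fails. So xy^t z = 0^{p+p!} 1^{p+p!} ∉ L.
Contradiction. Therefore L is not regular.

0^{p+p!} 1^{p+p!}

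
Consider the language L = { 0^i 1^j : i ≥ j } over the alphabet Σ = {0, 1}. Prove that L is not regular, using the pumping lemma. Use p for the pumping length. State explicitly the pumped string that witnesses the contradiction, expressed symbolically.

Suppose for contradiction that L is regular, and let p be the pumping length.
Choose w = 0^p 1^p ∈ L, with |w| = 2p ≥ p.
By the pumping lemma, w = xyz with |xy| ≤ p and |y| > 0.
The first p characters of w are 0's, so xy (and hence y) consists only of 0's. Write y = 0^k, 1 ≤ k ≤ p.
Consider xy^0z = xz = 0^{p-k} 1^p. Since k ≥ 1, the 0-count p-k is less than p, so i ≥ j fails; thus xz ∉ L.
This is a contradiction; hence L is not regular.

0^{p-k} 1^p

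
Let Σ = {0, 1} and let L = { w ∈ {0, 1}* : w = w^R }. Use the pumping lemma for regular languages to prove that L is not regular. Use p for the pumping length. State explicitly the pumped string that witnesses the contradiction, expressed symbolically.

0^{p+k} 1 0^p

Suppose for contradiction that L is regular, and let p be the pumping length.
Take w = 0^p 1 0^p, a palindrome of length 2p+1 ≥ p.
Write w = xyz as guaranteed by the lemma, with |xy| ≤ p and |y| > 0.
Since the first p symbols of w are all 0's and |xy| ≤ p, y lies entirely in the leading 0-block: y = 0^k for some k with 1 ≤ k ≤ p.
Pump with i = 2: xy^2z = 0^{p+k} 1 0^p. Its reverse is 0^p 1 0^{p+k}, which differs from xy^2z since k ≥ 1. So xy^2z is not a palindrome and xy^2z ∉ L.
This is a contradiction; hence L is not regular.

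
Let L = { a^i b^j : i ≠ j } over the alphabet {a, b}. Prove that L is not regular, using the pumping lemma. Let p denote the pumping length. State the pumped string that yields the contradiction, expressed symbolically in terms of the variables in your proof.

a^{p+p!} b^{p+p!}

Assume L is regular. Let p be the pumping length given by the pumping lemma.
Choose w = a^p b^{p+p!}. Since p ≠ p+p!, w ∈ L; and |w| ≥ p.
Write w = xyz as guaranteed by the lemma, with |xy| ≤ p and |y| ≥ 1.
Since the first p symbols of w are all a's and |xy| ≤ p, y lies entirely in the leading a-block: y = a^k for some k with 1 ≤ k ≤ p.
Since 1 ≤ k ≤ p, k divides p!; set t = 1 + p!/k. Then xy^t z has p + (p!/k)·k = p + p! copies of a. Now the a-count equals the b-count, so i ≠ j fails. So xy^t z = a^{p+p!} b^{p+p!} ∉ L.
Contradiction. Therefore L is not regular.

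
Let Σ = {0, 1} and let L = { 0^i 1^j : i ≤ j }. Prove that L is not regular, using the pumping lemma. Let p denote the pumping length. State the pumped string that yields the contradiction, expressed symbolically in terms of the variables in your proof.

0^{p+k} 1^p

Assume L is regular; let p be its pumping constant.
Choose w = 0^p 1^p ∈ L, with |w| = 2p ≥ p.
By the pumping lemma, w = xyz with |xy| ≤ p and |y| ≥ 1.
Because |xy| ≤ p and w begins with p copies of 0, we have y = 0^k with 1 ≤ k ≤ p.
Consider xy^2z = 0^{p+k} 1^p. Since k ≥ 1, the 0-count p+k exceeds the 1-count p, so i ≤ j fails; thus xy^2z ∉ L.
Contradiction. Therefore L is not regular.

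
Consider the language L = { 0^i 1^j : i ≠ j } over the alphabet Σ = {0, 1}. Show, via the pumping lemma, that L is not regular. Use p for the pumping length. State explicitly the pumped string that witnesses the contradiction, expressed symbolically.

0^{p+p!} 1^{p+p!}

Assume L is regular. Let p be the pumping length given by the pumping lemma.
Choose w = 0^p 1^{p+p!}. Since p ≠ p+p!, w ∈ L; and |w| ≥ p.
By the pumping lemma, w = xyz with |xy| ≤ p and y is nonempty.
Since the first p symbols of w are all 0's and |xy| ≤ p, y lies entirely in the leading 0-block: y = 0^k for some k with 1 ≤ k ≤ p.
Since 1 ≤ k ≤ p, k divides p!; set t = 1 + p!/k. Then xy^t z has p + (p!/k)·k = p + p! copies of 0. Now the 0-count equals the 1-count, so i ≠ j fails. So xy^t z = 0^{p+p!} 1^{p+p!} ∉ L.
Contradiction. Therefore L is not regular.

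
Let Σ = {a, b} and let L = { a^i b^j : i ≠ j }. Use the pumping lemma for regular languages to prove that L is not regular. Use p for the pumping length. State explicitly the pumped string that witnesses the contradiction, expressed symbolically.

Assume L is regular. Let p be the pumping length given by the pumping lemma.
Choose w = a^p b^{p+p!}. Since p ≠ p+p!, w ∈ L; and |w| ≥ p.
By the pumping lemma, w = xyz with |xy| ≤ p and |y| > 0.
Because |xy| ≤ p and w begins with p copies of a, we have y = a^k with 1 ≤ k ≤ p.
Since 1 ≤ k ≤ p, k divides p!; set t = 1 + p!/k. Then xy^t z has p + (p!/k)·k = p + p! copies of a. Now the a-count equals the b-count, so i ≠ j fails. So xy^t z = a^{p+p!} b^{p+p!} ∉ L.
Contradiction. Therefore L is not regular.

a^{p+p!} b^{p+p!}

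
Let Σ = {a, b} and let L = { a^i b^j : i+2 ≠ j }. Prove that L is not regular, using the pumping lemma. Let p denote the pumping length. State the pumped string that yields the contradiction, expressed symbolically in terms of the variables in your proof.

Toward a contradiction, assume L is regular with pumping length p.
Choose w = a^p b^{p+p!+2}. Since p ≠ (p+p!+2)-2 = p+p!, w ∈ L; and |w| ≥ p.
Write w = xyz as guaranteed by the lemma, with |xy| ≤ p and y is nonempty.
The first p characters of w are a's, so xy (and hence y) consists only of a's. Write y = a^k, 1 ≤ k ≤ p.
Since 1 ≤ k ≤ p, k divides p!; set t = 1 + p!/k. Then xy^t z has p + (p!/k)·k = p + p! copies of a. Now the a-count is p+p! and (b-count)-2 = (p+p!+2)-2 = p+p!, so i+2 ≠ j fails. So xy^t z = a^{p+p!} b^{p+p!+2} ∉ L.
This is a contradiction; hence L is not regular.

a^{p+p!} b^{p+p!+2}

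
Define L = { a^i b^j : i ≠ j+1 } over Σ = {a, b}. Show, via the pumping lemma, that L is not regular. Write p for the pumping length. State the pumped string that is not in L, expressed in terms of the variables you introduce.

a^{p+p!} b^{p+p!-1}

Toward a contradiction, assume L is regular with pumping length p.
Choose w = a^p b^{p+p!-1}. Since p ≠ (p+p!-1)+1 = p+p!, w ∈ L; and |w| ≥ p.
Write w = xyz as guaranteed by the lemma, with |xy| ≤ p and |y| > 0.
Since the first p symbols of w are all a's and |xy| ≤ p, y lies entirely in the leading a-block: y = a^k for some k with 1 ≤ k ≤ p.
Since 1 ≤ k ≤ p, k divides p!; set t = 1 + p!/k. Then xy^t z has p + (p!/k)·k = p + p! copies of a. Now the a-count is p+p! and (b-count)+1 = (p+p!-1)+1 = p+p!, so i ≠ j+1 fails. So xy^t z = a^{p+p!} b^{p+p!-1} ∉ L.
This contradicts the pumping lemma, so L is not regular.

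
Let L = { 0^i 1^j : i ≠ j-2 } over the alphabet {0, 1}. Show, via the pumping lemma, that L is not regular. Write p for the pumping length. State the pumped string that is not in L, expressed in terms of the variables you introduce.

0^{p+p!} 1^{p+p!+2}

Assume L is regular; let p be its pumping constant.
Choose w = 0^p 1^{p+p!+2}. Since p ≠ (p+p!+2)-2 = p+p!, w ∈ L; and |w| ≥ p.
The pumping lemma gives a decomposition w = xyz where |xy| ≤ p and y is nonempty.
The first p characters of w are 0's, so xy (and hence y) consists only of 0's. Write y = 0^k, 1 ≤ k ≤ p.
Since 1 ≤ k ≤ p, k divides p!; set t = 1 + p!/k. Then xy^t z has p + (p!/k)·k = p + p! copies of 0. Now the 0-count is p+p! and (1-count)-2 = (p+p!+2)-2 = p+p!, so i ≠ j-2 fails. So xy^t z = 0^{p+p!} 1^{p+p!+2} ∉ L.
This contradicts the pumping lemma, so L is not regular.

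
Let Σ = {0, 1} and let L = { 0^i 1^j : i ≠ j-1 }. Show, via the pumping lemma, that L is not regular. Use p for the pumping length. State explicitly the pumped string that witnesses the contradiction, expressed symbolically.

Assume L is regular. Let p be the pumping length given by the pumping lemma.
Choose w = 0^p 1^{p+p!+1}. Since p ≠ (p+p!+1)-1 = p+p!, w ∈ L; and |w| ≥ p.
Write w = xyz as guaranteed by the lemma, with |xy| ≤ p and |y| ≥ 1.
Because |xy| ≤ p and w begins with p copies of 0, we have y = 0^k with 1 ≤ k ≤ p.
Since 1 ≤ k ≤ p, k divides p!; set t = 1 + p!/k. Then xy^t z has p + (p!/k)·k = p + p! copies of 0. Now the 0-count is p+p! and (1-count)-1 = (p+p!+1)-1 = p+p!, so i ≠ j-1 fails. So xy^t z = 0^{p+p!} 1^{p+p!+1} ∉ L.
This contradicts the pumping lemma, so L is not regular.

0^{p+p!} 1^{p+p!+1}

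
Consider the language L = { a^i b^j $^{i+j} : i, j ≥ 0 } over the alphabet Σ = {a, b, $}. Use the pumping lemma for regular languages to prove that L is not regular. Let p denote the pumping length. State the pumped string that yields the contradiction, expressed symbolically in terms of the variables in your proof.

a^{p+k} b^p $^{2p}

Suppose for contradiction that L is regular, and let p be the pumping length.
Take w = a^p b^p $^{2p} ∈ L (with i=j=p, i+j=2p), |w| = 4p ≥ p.
By the pumping lemma, w = xyz with |xy| ≤ p and y is nonempty.
Because |xy| ≤ p and w begins with p copies of a, we have y = a^k with 1 ≤ k ≤ p.
Consider xy^2z = a^{p+k} b^p $^{2p}. Now the a- and b-counts sum to 2p+k, but the $-count is 2p ≠ 2p+k. So xy^2z ∉ L.
This contradicts the pumping lemma, so L is not regular.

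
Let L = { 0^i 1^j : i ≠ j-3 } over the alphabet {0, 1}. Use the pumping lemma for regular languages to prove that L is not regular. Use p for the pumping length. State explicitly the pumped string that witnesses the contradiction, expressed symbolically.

Assume L is regular; let p be its pumping constant.
Choose w = 0^p 1^{p+p!+3}. Since p ≠ (p+p!+3)-3 = p+p!, w ∈ L; and |w| ≥ p.
By the pumping lemma, w = xyz with |xy| ≤ p and |y| > 0.
Since the first p symbols of w are all 0's and |xy| ≤ p, y lies entirely in the leading 0-block: y = 0^k for some k with 1 ≤ k ≤ p.
Since 1 ≤ k ≤ p, k divides p!; set t = 1 + p!/k. Then xy^t z has p + (p!/k)·k = p + p! copies of 0. Now the 0-count is p+p! and (1-count)-3 = (p+p!+3)-3 = p+p!, so i ≠ j-3 fails. So xy^t z = 0^{p+p!} 1^{p+p!+3} ∉ L.
Contradiction. Therefore L is not regular.

0^{p+p!} 1^{p+p!+3}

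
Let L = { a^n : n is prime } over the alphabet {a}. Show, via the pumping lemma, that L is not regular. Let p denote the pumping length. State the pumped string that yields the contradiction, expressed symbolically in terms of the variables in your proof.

a^{q(1+k)}

Assume L is regular. Let p be the pumping length given by the pumping lemma.
Let q be a prime with q ≥ p+2 (infinitely many primes exist), and take w = a^q ∈ L with |w| = q ≥ p.
By the pumping lemma, w = xyz with |xy| ≤ p and |y| > 0.
Then y = a^k for some k with 1 ≤ k ≤ p.
Since 1 ≤ k ≤ p, |xz| = q-k. Pump with i = q+1: |xy^{q+1}z| = (q-k)+(q+1)k = q+qk = q(1+k), which is composite (both factors ≥ 2). So xy^{q+1}z = a^{q(1+k)} ∉ L.
This contradicts the pumping lemma, so L is not regular.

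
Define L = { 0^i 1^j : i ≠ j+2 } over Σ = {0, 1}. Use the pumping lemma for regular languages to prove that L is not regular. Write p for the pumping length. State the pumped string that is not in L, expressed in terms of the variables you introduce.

Suppose for contradiction that L is regular, and let p be the pumping length.
Choose w = 0^p 1^{p+p!-2}. Since p ≠ (p+p!-2)+2 = p+p!, w ∈ L; and |w| ≥ p.
By the pumping lemma, w = xyz with |xy| ≤ p and y is nonempty.
Since the first p symbols of w are all 0's and |xy| ≤ p, y lies entirely in the leading 0-block: y = 0^k for some k with 1 ≤ k ≤ p.
Since 1 ≤ k ≤ p, k divides p!; set t = 1 + p!/k. Then xy^t z has p + (p!/k)·k = p + p! copies of 0. Now the 0-count is p+p! and (1-count)+2 = (p+p!-2)+2 = p+p!, so i ≠ j+2 fails. So xy^t z = 0^{p+p!} 1^{p+p!-2} ∉ L.
This contradicts the pumping lemma, so L is not regular.

0^{p+p!} 1^{p+p!-2}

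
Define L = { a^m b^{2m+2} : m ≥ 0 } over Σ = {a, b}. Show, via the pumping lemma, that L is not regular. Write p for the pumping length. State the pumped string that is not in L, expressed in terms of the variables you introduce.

a^{p+k} b^{2p+2}

Suppose for contradiction that L is regular, and let p be the pumping length.
Let w = a^p b^{2p+2} ∈ L; note |w| = 3p+2 ≥ p.
Write w = xyz as guaranteed by the lemma, with |xy| ≤ p and |y| > 0.
Since the first p symbols of w are all a's and |xy| ≤ p, y lies entirely in the leading a-block: y = a^k for some k with 1 ≤ k ≤ p.
Pump with i = 2: xy^2z = a^{p+k} b^{2p+2}. For this to lie in L we would need 2p+2 = 2(p+k)+2, which forces k = 0. But k ≥ 1, so xy^2z ∉ L.
Contradiction. Therefore L is not regular.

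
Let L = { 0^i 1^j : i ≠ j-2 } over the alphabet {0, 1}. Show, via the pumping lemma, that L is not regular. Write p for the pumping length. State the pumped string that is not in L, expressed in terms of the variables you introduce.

Assume L is regular. Let p be the pumping length given by the pumping lemma.
Choose w = 0^p 1^{p+p!+2}. Since p ≠ (p+p!+2)-2 = p+p!, w ∈ L; and |w| ≥ p.
Write w = xyz as guaranteed by the lemma, with |xy| ≤ p and |y| ≥ 1.
Since the first p symbols of w are all 0's and |xy| ≤ p, y lies entirely in the leading 0-block: y = 0^k for some k with 1 ≤ k ≤ p.
Since 1 ≤ k ≤ p, k divides p!; set t = 1 + p!/k. Then xy^t z has p + (p!/k)·k = p + p! copies of 0. Now the 0-count is p+p! and (1-count)-2 = (p+p!+2)-2 = p+p!, so i ≠ j-2 fails. So xy^t z = 0^{p+p!} 1^{p+p!+2} ∉ L.
This is a contradiction; hence L is not regular.

0^{p+p!} 1^{p+p!+2}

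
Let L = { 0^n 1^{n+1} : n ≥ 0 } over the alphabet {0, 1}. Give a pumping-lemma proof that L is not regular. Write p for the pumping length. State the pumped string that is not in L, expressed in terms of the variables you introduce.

0^{p+k} 1^{p+1}

Toward a contradiction, assume L is regular with pumping length p.
Take w = 0^p 1^{p+1}. Then w ∈ L and |w| = 2p+1 ≥ p.
By the pumping lemma, w = xyz with |xy| ≤ p and y is nonempty.
Since the first p symbols of w are all 0's and |xy| ≤ p, y lies entirely in the leading 0-block: y = 0^k for some k with 1 ≤ k ≤ p.
Pump with i = 2: xy^2z = 0^{p+k} 1^{p+1}. For this to lie in L we would need p+1 = (p+k)+1, which forces k = 0. But k ≥ 1, so xy^2z ∉ L.
Contradiction. Therefore L is not regular.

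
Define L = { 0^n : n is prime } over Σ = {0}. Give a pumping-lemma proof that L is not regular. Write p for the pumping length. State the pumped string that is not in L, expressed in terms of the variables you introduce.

Assume L is regular. Let p be the pumping length given by the pumping lemma.
Let q be a prime with q ≥ p+2 (infinitely many primes exist), and take w = 0^q ∈ L with |w| = q ≥ p.
Write w = xyz as guaranteed by the lemma, with |xy| ≤ p and |y| ≥ 1.
Then y = 0^k for some k with 1 ≤ k ≤ p.
Since 1 ≤ k ≤ p, |xz| = q-k. Pump with i = q+1: |xy^{q+1}z| = (q-k)+(q+1)k = q+qk = q(1+k), which is composite (both factors ≥ 2). So xy^{q+1}z = 0^{q(1+k)} ∉ L.
This contradicts the pumping lemma, so L is not regular.

0^{q(1+k)}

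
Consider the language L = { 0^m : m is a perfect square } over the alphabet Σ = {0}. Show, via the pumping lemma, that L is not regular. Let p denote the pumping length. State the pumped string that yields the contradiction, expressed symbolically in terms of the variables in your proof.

Assume L is regular; let p be its pumping constant.
Take w = 0^{p²} ∈ L with |w| = p² ≥ p.
The pumping lemma gives a decomposition w = xyz where |xy| ≤ p and |y| ≥ 1.
Then y = 0^k for some k with 1 ≤ k ≤ p.
Pump with i = 2: xy^2z = 0^{p²+k}. Since 1 ≤ k ≤ p, p² < p²+k ≤ p²+p < (p+1)², so p²+k lies strictly between consecutive squares and is not a perfect square. So xy^2z ∉ L.
This is a contradiction; hence L is not regular.

0^{p²+k}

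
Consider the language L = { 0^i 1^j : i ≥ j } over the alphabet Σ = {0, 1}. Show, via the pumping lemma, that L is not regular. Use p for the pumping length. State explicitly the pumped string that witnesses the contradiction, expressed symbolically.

Suppose for contradiction that L is regular, and let p be the pumping length.
Choose w = 0^p 1^p ∈ L, with |w| = 2p ≥ p.
The pumping lemma gives a decomposition w = xyz where |xy| ≤ p and y is nonempty.
The first p characters of w are 0's, so xy (and hence y) consists only of 0's. Write y = 0^k, 1 ≤ k ≤ p.
Consider xy^0z = xz = 0^{p-k} 1^p. Since k ≥ 1, the 0-count p-k is less than p, so i ≥ j fails; thus xz ∉ L.
This contradicts the pumping lemma, so L is not regular.

0^{p-k} 1^p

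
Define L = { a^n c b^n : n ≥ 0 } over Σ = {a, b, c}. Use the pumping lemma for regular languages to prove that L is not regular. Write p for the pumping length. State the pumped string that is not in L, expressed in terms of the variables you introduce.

Assume L is regular; let p be its pumping constant.
Take w = a^p c b^p ∈ L with |w| = 2p+1 ≥ p.
Write w = xyz as guaranteed by the lemma, with |xy| ≤ p and |y| > 0.
Because |xy| ≤ p and w begins with p copies of a, we have y = a^k with 1 ≤ k ≤ p.
Pump with i = 2: xy^2z = a^{p+k} c b^p, which would require p+k = p. But k ≥ 1, so xy^2z ∉ L.
Contradiction. Therefore L is not regular.

a^{p+k} c b^p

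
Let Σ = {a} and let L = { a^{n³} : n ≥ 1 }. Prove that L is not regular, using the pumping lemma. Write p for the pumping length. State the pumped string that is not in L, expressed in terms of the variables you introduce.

Assume L is regular. Let p be the pumping length given by the pumping lemma.
Take w = a^{p³} ∈ L with |w| = p³ ≥ p.
The pumping lemma gives a decomposition w = xyz where |xy| ≤ p and y is nonempty.
Then y = a^k for some k with 1 ≤ k ≤ p.
Pump with i = 2: xy^2z = a^{p³+k}. Since 1 ≤ k ≤ p, p³ < p³+k ≤ p³+p < p³+3p²+3p+1 = (p+1)³, so p³+k is not a perfect cube. So xy^2z ∉ L.
This is a contradiction; hence L is not regular.

a^{p³+k}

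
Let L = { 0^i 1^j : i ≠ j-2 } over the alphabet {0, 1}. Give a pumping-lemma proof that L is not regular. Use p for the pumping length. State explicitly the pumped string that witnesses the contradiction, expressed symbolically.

0^{p+p!} 1^{p+p!+2}

Assume L is regular. Let p be the pumping length given by the pumping lemma.
Choose w = 0^p 1^{p+p!+2}. Since p ≠ (p+p!+2)-2 = p+p!, w ∈ L; and |w| ≥ p.
By the pumping lemma, w = xyz with |xy| ≤ p and |y| > 0.
Because |xy| ≤ p and w begins with p copies of 0, we have y = 0^k with 1 ≤ k ≤ p.
Since 1 ≤ k ≤ p, k divides p!; set t = 1 + p!/k. Then xy^t z has p + (p!/k)·k = p + p! copies of 0. Now the 0-count is p+p! and (1-count)-2 = (p+p!+2)-2 = p+p!, so i ≠ j-2 fails. So xy^t z = 0^{p+p!} 1^{p+p!+2} ∉ L.
Contradiction. Therefore L is not regular.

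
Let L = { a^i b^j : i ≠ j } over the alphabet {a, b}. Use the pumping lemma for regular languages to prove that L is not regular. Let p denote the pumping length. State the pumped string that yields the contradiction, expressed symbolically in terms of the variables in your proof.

Assume L is regular; let p be its pumping constant.
Choose w = a^p b^{p+p!}. Since p ≠ p+p!, w ∈ L; and |w| ≥ p.
The pumping lemma gives a decomposition w = xyz where |xy| ≤ p and y is nonempty.
The first p characters of w are a's, so xy (and hence y) consists only of a's. Write y = a^k, 1 ≤ k ≤ p.
Since 1 ≤ k ≤ p, k divides p!; set t = 1 + p!/k. Then xy^t z has p + (p!/k)·k = p + p! copies of a. Now the a-count equals the b-count, so i ≠ j fails. So xy^t z = a^{p+p!} b^{p+p!} ∉ L.
This contradicts the pumping lemma, so L is not regular.

a^{p+p!} b^{p+p!}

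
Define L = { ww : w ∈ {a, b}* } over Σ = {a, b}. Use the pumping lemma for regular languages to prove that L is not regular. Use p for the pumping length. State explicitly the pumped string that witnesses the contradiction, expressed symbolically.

Suppose for contradiction that L is regular, and let p be the pumping length.
Take w = a^p b^p a^p b^p = uu where u = a^pb^p; then w ∈ L and |w| = 4p ≥ p.
Write w = xyz as guaranteed by the lemma, with |xy| ≤ p and |y| ≥ 1.
Because |xy| ≤ p and w begins with p copies of a, we have y = a^k with 1 ≤ k ≤ p.
Pump with i = 2: xy^2z = a^{p+k} b^p a^p b^p, of length 4p+k. Suppose this equals vv. The string starts with a and ends with b, so v does too; thus the boundary between the two copies of v is a b→a transition. There is exactly one such transition, at position 2p+k, so |v| = 2p+k and |vv| = 4p+2k ≠ 4p+k since k ≥ 1. So xy^2z ∉ L.
Contradiction. Therefore L is not regular.

a^{p+k} b^p a^p b^p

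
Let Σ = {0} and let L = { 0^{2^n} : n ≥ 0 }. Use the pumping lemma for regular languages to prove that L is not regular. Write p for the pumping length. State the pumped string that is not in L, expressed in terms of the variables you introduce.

0^{2^p+k}

Suppose for contradiction that L is regular, and let p be the pumping length.
Take w = 0^{2^p} ∈ L with |w| = 2^p ≥ p.
The pumping lemma gives a decomposition w = xyz where |xy| ≤ p and |y| ≥ 1.
Then y = 0^k for some k with 1 ≤ k ≤ p.
Pump with i = 2: xy^2z = 0^{2^p+k}. Since 1 ≤ k ≤ p < 2^p, we have 2^p < 2^p+k < 2^{p+1}, so 2^p+k is not a power of 2. So xy^2z ∉ L.
This is a contradiction; hence L is not regular.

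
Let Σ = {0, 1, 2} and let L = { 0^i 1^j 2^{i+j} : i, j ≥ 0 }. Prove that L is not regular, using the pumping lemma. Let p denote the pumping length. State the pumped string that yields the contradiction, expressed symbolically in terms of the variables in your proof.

0^{p+k} 1^p 2^{2p}

Assume L is regular. Let p be the pumping length given by the pumping lemma.
Take w = 0^p 1^p 2^{2p} ∈ L (with i=j=p, i+j=2p), |w| = 4p ≥ p.
By the pumping lemma, w = xyz with |xy| ≤ p and |y| ≥ 1.
The first p characters of w are 0's, so xy (and hence y) consists only of 0's. Write y = 0^k, 1 ≤ k ≤ p.
Consider xy^2z = 0^{p+k} 1^p 2^{2p}. Now the 0- and 1-counts sum to 2p+k, but the 2-count is 2p ≠ 2p+k. So xy^2z ∉ L.
This is a contradiction; hence L is not regular.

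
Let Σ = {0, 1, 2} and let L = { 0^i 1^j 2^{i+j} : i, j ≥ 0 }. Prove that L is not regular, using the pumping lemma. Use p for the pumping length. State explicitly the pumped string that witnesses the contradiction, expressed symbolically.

Toward a contradiction, assume L is regular with pumping length p.
Take w = 0^p 1^p 2^{2p} ∈ L (with i=j=p, i+j=2p), |w| = 4p ≥ p.
Write w = xyz as guaranteed by the lemma, with |xy| ≤ p and y is nonempty.
The first p characters of w are 0's, so xy (and hence y) consists only of 0's. Write y = 0^k, 1 ≤ k ≤ p.
Consider xy^2z = 0^{p+k} 1^p 2^{2p}. Now the 0- and 1-counts sum to 2p+k, but the 2-count is 2p ≠ 2p+k. So xy^2z ∉ L.
This is a contradiction; hence L is not regular.

0^{p+k} 1^p 2^{2p}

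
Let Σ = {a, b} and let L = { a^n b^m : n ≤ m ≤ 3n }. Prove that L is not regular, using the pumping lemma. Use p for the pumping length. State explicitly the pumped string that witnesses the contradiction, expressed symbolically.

Suppose for contradiction that L is regular, and let p be the pumping length.
Take w = a^p b^p ∈ L (since p ≤ p ≤ 3p), with |w| = 2p ≥ p.
The pumping lemma gives a decomposition w = xyz where |xy| ≤ p and |y| > 0.
Because |xy| ≤ p and w begins with p copies of a, we have y = a^k with 1 ≤ k ≤ p.
Pump with i = 2: xy^2z = a^{p+k} b^p. Now n = p+k > p = m, so the condition n ≤ m fails. Thus xy^2z ∉ L.
Contradiction. Therefore L is not regular.

a^{p+k} b^p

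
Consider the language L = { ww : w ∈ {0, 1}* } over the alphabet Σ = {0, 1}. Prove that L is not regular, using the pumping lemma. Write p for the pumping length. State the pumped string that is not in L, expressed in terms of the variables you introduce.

Assume L is regular; let p be its pumping constant.
Take w = 0^p 1^p 0^p 1^p = uu where u = 0^p1^p; then w ∈ L and |w| = 4p ≥ p.
Write w = xyz as guaranteed by the lemma, with |xy| ≤ p and y is nonempty.
Since the first p symbols of w are all 0's and |xy| ≤ p, y lies entirely in the leading 0-block: y = 0^k for some k with 1 ≤ k ≤ p.
Pump with i = 2: xy^2z = 0^{p+k} 1^p 0^p 1^p, of length 4p+k. Suppose this equals vv. The string starts with 0 and ends with 1, so v does too; thus the boundary between the two copies of v is a 1→0 transition. There is exactly one such transition, at position 2p+k, so |v| = 2p+k and |vv| = 4p+2k ≠ 4p+k since k ≥ 1. So xy^2z ∉ L.
Contradiction. Therefore L is not regular.

0^{p+k} 1^p 0^p 1^p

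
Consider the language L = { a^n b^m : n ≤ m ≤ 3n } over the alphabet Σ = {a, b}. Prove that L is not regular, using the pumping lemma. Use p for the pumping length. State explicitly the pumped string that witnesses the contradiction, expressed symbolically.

a^{p+k} b^p

Assume L is regular. Let p be the pumping length given by the pumping lemma.
Take w = a^p b^p ∈ L (since p ≤ p ≤ 3p), with |w| = 2p ≥ p.
The pumping lemma gives a decomposition w = xyz where |xy| ≤ p and y is nonempty.
Since the first p symbols of w are all a's and |xy| ≤ p, y lies entirely in the leading a-block: y = a^k for some k with 1 ≤ k ≤ p.
Pump with i = 2: xy^2z = a^{p+k} b^p. Now n = p+k > p = m, so the condition n ≤ m fails. Thus xy^2z ∉ L.
This contradicts the pumping lemma, so L is not regular.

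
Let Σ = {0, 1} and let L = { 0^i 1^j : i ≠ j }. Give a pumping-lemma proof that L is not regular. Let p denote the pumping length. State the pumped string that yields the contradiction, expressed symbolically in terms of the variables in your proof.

0^{p+p!} 1^{p+p!}

Assume L is regular. Let p be the pumping length given by the pumping lemma.
Choose w = 0^p 1^{p+p!}. Since p ≠ p+p!, w ∈ L; and |w| ≥ p.
By the pumping lemma, w = xyz with |xy| ≤ p and |y| > 0.
Since the first p symbols of w are all 0's and |xy| ≤ p, y lies entirely in the leading 0-block: y = 0^k for some k with 1 ≤ k ≤ p.
Since 1 ≤ k ≤ p, k divides p!; set t = 1 + p!/k. Then xy^t z has p + (p!/k)·k = p + p! copies of 0. Now the 0-count equals the 1-count, so i ≠ j fails. So xy^t z = 0^{p+p!} 1^{p+p!} ∉ L.
This is a contradiction; hence L is not regular.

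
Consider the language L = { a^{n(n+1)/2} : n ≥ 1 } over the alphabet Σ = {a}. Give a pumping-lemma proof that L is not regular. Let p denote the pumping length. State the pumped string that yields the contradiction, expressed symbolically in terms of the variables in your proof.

Suppose for contradiction that L is regular, and let p be the pumping length.
Take w = a^{p(p+1)/2} ∈ L with |w| = p(p+1)/2 ≥ p.
The pumping lemma gives a decomposition w = xyz where |xy| ≤ p and |y| ≥ 1.
Then y = a^k for some k with 1 ≤ k ≤ p.
Pump with i = 2: xy^2z = a^{p(p+1)/2+k}. Since 1 ≤ k ≤ p, p(p+1)/2 < p(p+1)/2+k ≤ p(p+1)/2+p < (p+1)(p+2)/2, so p(p+1)/2+k is strictly between consecutive triangular numbers. So xy^2z ∉ L.
This is a contradiction; hence L is not regular.

a^{p(p+1)/2+k}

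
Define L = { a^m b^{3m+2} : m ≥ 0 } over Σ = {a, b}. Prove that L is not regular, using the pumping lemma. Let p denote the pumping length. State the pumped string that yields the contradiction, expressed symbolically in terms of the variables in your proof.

a^{p+k} b^{3p+2}

Assume L is regular; let p be its pumping constant.
Choose w = a^p b^{3p+2}, which is in L with |w| = 4p+2 ≥ p.
By the pumping lemma, w = xyz with |xy| ≤ p and |y| > 0.
Since the first p symbols of w are all a's and |xy| ≤ p, y lies entirely in the leading a-block: y = a^k for some k with 1 ≤ k ≤ p.
Pump with i = 2: xy^2z = a^{p+k} b^{3p+2}. For this to lie in L we would need 3p+2 = 3(p+k)+2, which forces k = 0. But k ≥ 1, so xy^2z ∉ L.
This contradicts the pumping lemma, so L is not regular.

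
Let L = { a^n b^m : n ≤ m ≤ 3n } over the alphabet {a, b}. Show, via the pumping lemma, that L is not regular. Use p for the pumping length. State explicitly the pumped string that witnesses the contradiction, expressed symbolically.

Toward a contradiction, assume L is regular with pumping length p.
Take w = a^p b^p ∈ L (since p ≤ p ≤ 3p), with |w| = 2p ≥ p.
Write w = xyz as guaranteed by the lemma, with |xy| ≤ p and |y| > 0.
Because |xy| ≤ p and w begins with p copies of a, we have y = a^k with 1 ≤ k ≤ p.
Pump with i = 2: xy^2z = a^{p+k} b^p. Now n = p+k > p = m, so the condition n ≤ m fails. Thus xy^2z ∉ L.
Contradiction. Therefore L is not regular.

a^{p+k} b^p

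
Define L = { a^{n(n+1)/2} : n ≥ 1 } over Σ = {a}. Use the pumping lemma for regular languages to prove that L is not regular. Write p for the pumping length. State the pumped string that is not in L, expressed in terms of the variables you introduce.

Assume L is regular. Let p be the pumping length given by the pumping lemma.
Take w = a^{p(p+1)/2} ∈ L with |w| = p(p+1)/2 ≥ p.
The pumping lemma gives a decomposition w = xyz where |xy| ≤ p and |y| > 0.
Then y = a^k for some k with 1 ≤ k ≤ p.
Pump with i = 2: xy^2z = a^{p(p+1)/2+k}. Since 1 ≤ k ≤ p, p(p+1)/2 < p(p+1)/2+k ≤ p(p+1)/2+p < (p+1)(p+2)/2, so p(p+1)/2+k is strictly between consecutive triangular numbers. So xy^2z ∉ L.
Contradiction. Therefore L is not regular.

a^{p(p+1)/2+k}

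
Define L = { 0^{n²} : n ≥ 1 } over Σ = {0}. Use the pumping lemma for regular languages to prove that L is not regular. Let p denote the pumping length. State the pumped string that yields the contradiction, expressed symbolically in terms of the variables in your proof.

Assume L is regular. Let p be the pumping length given by the pumping lemma.
Take w = 0^{p²} ∈ L with |w| = p² ≥ p.
Write w = xyz as guaranteed by the lemma, with |xy| ≤ p and |y| ≥ 1.
Then y = 0^k for some k with 1 ≤ k ≤ p.
Pump with i = 2: xy^2z = 0^{p²+k}. Since 1 ≤ k ≤ p, p² < p²+k ≤ p²+p < (p+1)², so p²+k lies strictly between consecutive squares and is not a perfect square. So xy^2z ∉ L.
Contradiction. Therefore L is not regular.

0^{p²+k}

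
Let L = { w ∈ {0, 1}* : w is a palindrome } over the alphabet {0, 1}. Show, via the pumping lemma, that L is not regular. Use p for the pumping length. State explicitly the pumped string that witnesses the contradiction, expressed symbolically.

Suppose for contradiction that L is regular, and let p be the pumping length.
Take w = 0^p 1 0^p, a palindrome of length 2p+1 ≥ p.
Write w = xyz as guaranteed by the lemma, with |xy| ≤ p and y is nonempty.
Because |xy| ≤ p and w begins with p copies of 0, we have y = 0^k with 1 ≤ k ≤ p.
Pump with i = 2: xy^2z = 0^{p+k} 1 0^p. Its reverse is 0^p 1 0^{p+k}, which differs from xy^2z since k ≥ 1. So xy^2z is not a palindrome and xy^2z ∉ L.
This contradicts the pumping lemma, so L is not regular.

0^{p+k} 1 0^p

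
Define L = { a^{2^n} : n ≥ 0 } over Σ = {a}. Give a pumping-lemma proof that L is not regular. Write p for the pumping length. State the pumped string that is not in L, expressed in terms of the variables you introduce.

Assume L is regular; let p be its pumping constant.
Take w = a^{2^p} ∈ L with |w| = 2^p ≥ p.
The pumping lemma gives a decomposition w = xyz where |xy| ≤ p and |y| ≥ 1.
Then y = a^k for some k with 1 ≤ k ≤ p.
Pump with i = 2: xy^2z = a^{2^p+k}. Since 1 ≤ k ≤ p < 2^p, we have 2^p < 2^p+k < 2^{p+1}, so 2^p+k is not a power of 2. So xy^2z ∉ L.
Contradiction. Therefore L is not regular.

a^{2^p+k}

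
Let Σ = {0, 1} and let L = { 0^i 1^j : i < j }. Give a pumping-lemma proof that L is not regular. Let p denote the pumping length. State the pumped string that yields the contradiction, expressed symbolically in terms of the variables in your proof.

0^{p+k} 1^{p+1}

Assume L is regular. Let p be the pumping length given by the pumping lemma.
Choose w = 0^p 1^{p+1} ∈ L, with |w| = 2p+1 ≥ p.
The pumping lemma gives a decomposition w = xyz where |xy| ≤ p and |y| > 0.
Because |xy| ≤ p and w begins with p copies of 0, we have y = 0^k with 1 ≤ k ≤ p.
Consider xy^2z = 0^{p+k} 1^{p+1}. Since k ≥ 1, the 0-count p+k is at least p+1, so i < j fails; thus xy^2z ∉ L.
This is a contradiction; hence L is not regular.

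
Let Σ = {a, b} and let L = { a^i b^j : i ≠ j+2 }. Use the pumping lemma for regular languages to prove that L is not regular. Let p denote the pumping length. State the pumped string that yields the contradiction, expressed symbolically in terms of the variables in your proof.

Assume L is regular. Let p be the pumping length given by the pumping lemma.
Choose w = a^p b^{p+p!-2}. Since p ≠ (p+p!-2)+2 = p+p!, w ∈ L; and |w| ≥ p.
Write w = xyz as guaranteed by the lemma, with |xy| ≤ p and |y| ≥ 1.
The first p characters of w are a's, so xy (and hence y) consists only of a's. Write y = a^k, 1 ≤ k ≤ p.
Since 1 ≤ k ≤ p, k divides p!; set t = 1 + p!/k. Then xy^t z has p + (p!/k)·k = p + p! copies of a. Now the a-count is p+p! and (b-count)+2 = (p+p!-2)+2 = p+p!, so i ≠ j+2 fails. So xy^t z = a^{p+p!} b^{p+p!-2} ∉ L.
This contradicts the pumping lemma, so L is not regular.

a^{p+p!} b^{p+p!-2}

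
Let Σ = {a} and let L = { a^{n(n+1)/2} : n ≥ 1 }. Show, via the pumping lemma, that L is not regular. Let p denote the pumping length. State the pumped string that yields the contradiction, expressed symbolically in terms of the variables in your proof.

a^{p(p+1)/2+k}

Assume L is regular. Let p be the pumping length given by the pumping lemma.
Take w = a^{p(p+1)/2} ∈ L with |w| = p(p+1)/2 ≥ p.
By the pumping lemma, w = xyz with |xy| ≤ p and y is nonempty.
Then y = a^k for some k with 1 ≤ k ≤ p.
Pump with i = 2: xy^2z = a^{p(p+1)/2+k}. Since 1 ≤ k ≤ p, p(p+1)/2 < p(p+1)/2+k ≤ p(p+1)/2+p < (p+1)(p+2)/2, so p(p+1)/2+k is strictly between consecutive triangular numbers. So xy^2z ∉ L.
This is a contradiction; hence L is not regular.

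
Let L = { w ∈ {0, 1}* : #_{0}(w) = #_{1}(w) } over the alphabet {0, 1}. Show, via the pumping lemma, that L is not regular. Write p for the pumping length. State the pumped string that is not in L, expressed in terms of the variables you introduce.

Assume L is regular; let p be its pumping constant.
Choose w = 0^p 1^p ∈ L with |w| = 2p ≥ p.
The pumping lemma gives a decomposition w = xyz where |xy| ≤ p and |y| > 0.
Because |xy| ≤ p and w begins with p copies of 0, we have y = 0^k with 1 ≤ k ≤ p.
Pump with i = 2: xy^2z = 0^{p+k} 1^p has p+k occurrences of 0 but only p of 1. Since k ≥ 1 the counts differ, so xy^2z ∉ L.
Contradiction. Therefore L is not regular.

0^{p+k} 1^p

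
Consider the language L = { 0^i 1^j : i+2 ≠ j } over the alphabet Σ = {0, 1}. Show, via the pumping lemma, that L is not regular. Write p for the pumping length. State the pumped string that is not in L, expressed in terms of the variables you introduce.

0^{p+p!} 1^{p+p!+2}

Assume L is regular. Let p be the pumping length given by the pumping lemma.
Choose w = 0^p 1^{p+p!+2}. Since p ≠ (p+p!+2)-2 = p+p!, w ∈ L; and |w| ≥ p.
The pumping lemma gives a decomposition w = xyz where |xy| ≤ p and y is nonempty.
Because |xy| ≤ p and w begins with p copies of 0, we have y = 0^k with 1 ≤ k ≤ p.
Since 1 ≤ k ≤ p, k divides p!; set t = 1 + p!/k. Then xy^t z has p + (p!/k)·k = p + p! copies of 0. Now the 0-count is p+p! and (1-count)-2 = (p+p!+2)-2 = p+p!, so i+2 ≠ j fails. So xy^t z = 0^{p+p!} 1^{p+p!+2} ∉ L.
This is a contradiction; hence L is not regular.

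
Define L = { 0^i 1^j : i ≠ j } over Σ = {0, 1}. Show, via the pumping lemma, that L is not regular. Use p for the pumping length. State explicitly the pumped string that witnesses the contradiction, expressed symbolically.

0^{p+p!} 1^{p+p!}

Suppose for contradiction that L is regular, and let p be the pumping length.
Choose w = 0^p 1^{p+p!}. Since p ≠ p+p!, w ∈ L; and |w| ≥ p.
By the pumping lemma, w = xyz with |xy| ≤ p and |y| > 0.
Since the first p symbols of w are all 0's and |xy| ≤ p, y lies entirely in the leading 0-block: y = 0^k for some k with 1 ≤ k ≤ p.
Since 1 ≤ k ≤ p, k divides p!; set t = 1 + p!/k. Then xy^t z has p + (p!/k)·k = p + p! copies of 0. Now the 0-count equals the 1-count, so i ≠ j fails. So xy^t z = 0^{p+p!} 1^{p+p!} ∉ L.
This contradicts the pumping lemma, so L is not regular.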